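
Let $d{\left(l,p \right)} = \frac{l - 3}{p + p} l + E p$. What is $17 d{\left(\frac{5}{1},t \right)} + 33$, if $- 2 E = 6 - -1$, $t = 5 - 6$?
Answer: $\frac{15}{2} \approx 7.5$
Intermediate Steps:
$t = -1$ ($t = 5 - 6 = -1$)
$E = - \frac{7}{2}$ ($E = - \frac{6 - -1}{2} = - \frac{6 + 1}{2} = \left(- \frac{1}{2}\right) 7 = - \frac{7}{2} \approx -3.5$)
$d{\left(l,p \right)} = - \frac{7 p}{2} + \frac{l \left(-3 + l\right)}{2 p}$ ($d{\left(l,p \right)} = \frac{l - 3}{p + p} l - \frac{7 p}{2} = \frac{-3 + l}{2 p} l - \frac{7 p}{2} = \frac{l \left(-3 + l\right)}{2 p} - \frac{7 p}{2} = - \frac{7 p}{2} + \frac{l \left(-3 + l\right)}{2 p}$)
$17 d{\left(\frac{5}{1},t \right)} + 33 = 17 \frac{\left(\frac{5}{1}\right)^{2} - 7 \left(-1\right)^{2} - 3 \cdot \frac{5}{1}}{2 \left(-1\right)} + 33 = 17 \cdot \frac{1}{2} \left(-1\right) \left(\left(5 \cdot 1\right)^{2} - 7 - 3 \cdot 5 \cdot 1\right) + 33 = 17 \cdot \frac{1}{2} \left(-1\right) \left(5^{2} - 7 - 15\right) + 33 = 17 \cdot \frac{1}{2} \left(-1\right) \left(25 - 7 - 15\right) + 33 = 17 \cdot \frac{1}{2} \left(-1\right) 3 + 33 = 17 \left(- \frac{3}{2}\right) + 33 = - \frac{51}{2} + 33 = \frac{15}{2}$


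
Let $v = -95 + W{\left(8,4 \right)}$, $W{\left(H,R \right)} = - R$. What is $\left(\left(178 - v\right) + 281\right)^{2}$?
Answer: $311364$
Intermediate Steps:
$v = -99$ ($v = -95 - 4 = -99$)
$\left(\left(178 - v\right) + 281\right)^{2} = \left(\left(178 - -99\right) + 281\right)^{2} = \left(\left(178 + 99\right) + 281\right)^{2} = \left(277 + 281\right)^{2} = 558^{2} = 311364$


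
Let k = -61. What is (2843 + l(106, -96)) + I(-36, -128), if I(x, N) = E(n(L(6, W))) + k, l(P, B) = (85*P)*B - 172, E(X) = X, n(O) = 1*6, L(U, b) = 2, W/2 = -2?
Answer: -862344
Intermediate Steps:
W = -4 (W = 2*(-2) = -4)
n(O) = 6
l(P, B) = -172 + 85*B*P (l(P, B) = 85*B*P - 172 = -172 + 85*B*P)
I(x, N) = -55 (I(x, N) = 6 - 61 = -55)
(2843 + l(106, -96)) + I(-36, -128) = (2843 + (-172 + 85*(-96)*106)) - 55 = (2843 + (-172 - 864960)) - 55 = (2843 - 865132) - 55 = -862289 - 55 = -862344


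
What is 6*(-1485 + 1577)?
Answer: 552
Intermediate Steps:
6*(-1485 + 1577) = 6*92 = 552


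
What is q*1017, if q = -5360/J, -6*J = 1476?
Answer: 908520/41 ≈ 22159.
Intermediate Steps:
J = -246 (J = -⅙*1476 = -246)
q = 2680/123 (q = -5360/(-246) = -5360*(-1/246) = 2680/123 ≈ 21.789)
q*1017 = (2680/123)*1017 = 908520/41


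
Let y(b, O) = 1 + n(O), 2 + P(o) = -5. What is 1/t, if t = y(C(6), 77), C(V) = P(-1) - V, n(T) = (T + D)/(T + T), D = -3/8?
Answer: 1232/1845 ≈ 0.66775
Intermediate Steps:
D = -3/8 (D = -3*⅛ = -3/8 ≈ -0.37500)
P(o) = -7 (P(o) = -2 - 5 = -7)
n(T) = (-3/8 + T)/(2*T) (n(T) = (T - 3/8)/(T + T) = (-3/8 + T)/((2*T)) = (-3/8 + T)*(1/(2*T)) = (-3/8 + T)/(2*T))
C(V) = -7 - V
y(b, O) = 1 + (-3 + 8*O)/(16*O)
t = 1845/1232 (t = (3/16)*(-1 + 8*77)/77 = (3/16)*(1/77)*(-1 + 616) = (3/16)*(1/77)*615 = 1845/1232 ≈ 1.4976)
1/t = 1/(1845/1232) = 1232/1845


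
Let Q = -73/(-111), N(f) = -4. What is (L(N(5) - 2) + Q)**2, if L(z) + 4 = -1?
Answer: 232324/12321 ≈ 18.856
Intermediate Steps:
L(z) = -5 (L(z) = -4 - 1 = -5)
Q = 73/111 (Q = -73*(-1/111) = 73/111 ≈ 0.65766)
(L(N(5) - 2) + Q)**2 = (-5 + 73/111)**2 = (-482/111)**2 = 232324/12321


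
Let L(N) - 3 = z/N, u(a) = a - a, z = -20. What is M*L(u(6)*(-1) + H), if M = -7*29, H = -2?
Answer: -2639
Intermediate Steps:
u(a) = 0
L(N) = 3 - 20/N
M = -203
M*L(u(6)*(-1) + H) = -203*(3 - 20/(0*(-1) - 2)) = -203*(3 - 20/(0 - 2)) = -203*(3 - 20/(-2)) = -203*(3 - 20*(-1/2)) = -203*(3 + 10) = -203*13 = -2639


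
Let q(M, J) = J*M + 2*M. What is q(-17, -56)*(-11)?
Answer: -10098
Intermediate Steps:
q(M, J) = 2*M + J*M
q(-17, -56)*(-11) = -17*(2 - 56)*(-11) = -17*(-54)*(-11) = 918*(-11) = -10098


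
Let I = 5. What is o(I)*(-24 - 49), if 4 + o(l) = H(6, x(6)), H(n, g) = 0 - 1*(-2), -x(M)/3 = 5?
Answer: 146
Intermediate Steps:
x(M) = -15 (x(M) = -3*5 = -15)
H(n, g) = 2 (H(n, g) = 0 + 2 = 2)
o(l) = -2 (o(l) = -4 + 2 = -2)
o(I)*(-24 - 49) = -2*(-24 - 49) = -2*(-73) = 146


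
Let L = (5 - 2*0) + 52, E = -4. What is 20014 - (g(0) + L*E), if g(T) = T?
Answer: 20242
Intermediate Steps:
L = 57 (L = (5 + 0) + 52 = 5 + 52 = 57)
20014 - (g(0) + L*E) = 20014 - (0 + 57*(-4)) = 20014 - (0 - 228) = 20014 - 1*(-228) = 20014 + 228 = 20242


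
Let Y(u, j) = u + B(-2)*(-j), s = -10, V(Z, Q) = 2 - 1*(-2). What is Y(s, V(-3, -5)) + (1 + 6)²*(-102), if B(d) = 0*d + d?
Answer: -5000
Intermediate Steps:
V(Z, Q) = 4 (V(Z, Q) = 2 + 2 = 4)
B(d) = d (B(d) = 0 + d = d)
Y(u, j) = u + 2*j (Y(u, j) = u - (-2)*j = u + 2*j)
Y(s, V(-3, -5)) + (1 + 6)²*(-102) = (-10 + 2*4) + (1 + 6)²*(-102) = (-10 + 8) + 7²*(-102) = -2 + 49*(-102) = -2 - 4998 = -5000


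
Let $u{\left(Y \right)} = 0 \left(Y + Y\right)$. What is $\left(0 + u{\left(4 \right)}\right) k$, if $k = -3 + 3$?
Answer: $0$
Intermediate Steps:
$u{\left(Y \right)} = 0$ ($u{\left(Y \right)} = 0 \cdot 2 Y = 0$)
$k = 0$
$\left(0 + u{\left(4 \right)}\right) k = \left(0 + 0\right) 0 = 0 \cdot 0 = 0$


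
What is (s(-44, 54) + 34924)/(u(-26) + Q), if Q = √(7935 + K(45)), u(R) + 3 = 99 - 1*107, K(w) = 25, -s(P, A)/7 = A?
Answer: 380006/7839 + 69092*√1990/7839 ≈ 441.66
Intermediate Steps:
s(P, A) = -7*A
u(R) = -11 (u(R) = -3 + (99 - 1*107) = -3 + (99 - 107) = -3 - 8 = -11)
Q = 2*√1990 (Q = √(7935 + 25) = √7960 = 2*√1990 ≈ 89.219)
(s(-44, 54) + 34924)/(u(-26) + Q) = (-7*54 + 34924)/(-11 + 2*√1990) = (-378 + 34924)/(-11 + 2*√1990) = 34546/(-11 + 2*√1990)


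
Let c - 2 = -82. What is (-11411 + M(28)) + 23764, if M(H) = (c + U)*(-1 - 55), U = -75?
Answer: 21033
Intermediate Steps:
c = -80 (c = 2 - 82 = -80)
M(H) = 8680 (M(H) = (-80 - 75)*(-1 - 55) = -155*(-56) = 8680)
(-11411 + M(28)) + 23764 = (-11411 + 8680) + 23764 = -2731 + 23764 = 21033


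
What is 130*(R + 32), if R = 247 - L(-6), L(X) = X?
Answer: 37050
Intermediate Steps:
R = 253 (R = 247 - 1*(-6) = 247 + 6 = 253)
130*(R + 32) = 130*(253 + 32) = 130*285 = 37050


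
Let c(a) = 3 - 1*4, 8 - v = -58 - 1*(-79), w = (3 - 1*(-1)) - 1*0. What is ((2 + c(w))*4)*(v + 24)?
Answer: 44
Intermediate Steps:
w = 4 (w = (3 + 1) + 0 = 4 + 0 = 4)
v = -13 (v = 8 - (-58 - 1*(-79)) = 8 - (-58 + 79) = 8 - 1*21 = 8 - 21 = -13)
c(a) = -1 (c(a) = 3 - 4 = -1)
((2 + c(w))*4)*(v + 24) = ((2 - 1)*4)*(-13 + 24) = (1*4)*11 = 4*11 = 44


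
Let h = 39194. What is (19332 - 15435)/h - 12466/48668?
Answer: -1624637/10366813 ≈ -0.15672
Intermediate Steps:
(19332 - 15435)/h - 12466/48668 = (19332 - 15435)/39194 - 12466/48668 = 3897*(1/39194) - 12466*1/48668 = 3897/39194 - 271/1058 = -1624637/10366813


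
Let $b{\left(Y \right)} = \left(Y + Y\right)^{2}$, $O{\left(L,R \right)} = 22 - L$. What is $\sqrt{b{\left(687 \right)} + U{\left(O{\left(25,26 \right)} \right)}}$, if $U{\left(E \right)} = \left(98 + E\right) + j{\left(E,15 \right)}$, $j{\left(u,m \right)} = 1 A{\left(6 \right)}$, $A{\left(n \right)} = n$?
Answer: $\sqrt{1887977} \approx 1374.0$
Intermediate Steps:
$j{\left(u,m \right)} = 6$ ($j{\left(u,m \right)} = 1 \cdot 6 = 6$)
$U{\left(E \right)} = 104 + E$ ($U{\left(E \right)} = \left(98 + E\right) + 6 = 104 + E$)
$b{\left(Y \right)} = 4 Y^{2}$ ($b{\left(Y \right)} = \left(2 Y\right)^{2} = 4 Y^{2}$)
$\sqrt{b{\left(687 \right)} + U{\left(O{\left(25,26 \right)} \right)}} = \sqrt{4 \cdot 687^{2} + \left(104 + \left(22 - 25\right)\right)} = \sqrt{4 \cdot 471969 + \left(104 + \left(22 - 25\right)\right)} = \sqrt{1887876 + \left(104 - 3\right)} = \sqrt{1887876 + 101} = \sqrt{1887977}$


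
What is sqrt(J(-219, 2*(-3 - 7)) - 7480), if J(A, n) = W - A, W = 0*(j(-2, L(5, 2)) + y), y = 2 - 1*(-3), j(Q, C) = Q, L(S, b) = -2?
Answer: I*sqrt(7261) ≈ 85.212*I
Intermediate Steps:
y = 5 (y = 2 + 3 = 5)
W = 0 (W = 0*(-2 + 5) = 0*3 = 0)
J(A, n) = -A (J(A, n) = 0 - A = -A)
sqrt(J(-219, 2*(-3 - 7)) - 7480) = sqrt(-1*(-219) - 7480) = sqrt(219 - 7480) = sqrt(-7261) = I*sqrt(7261)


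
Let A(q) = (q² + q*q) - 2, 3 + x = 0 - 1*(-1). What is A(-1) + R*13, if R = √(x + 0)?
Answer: 13*I*√2 ≈ 18.385*I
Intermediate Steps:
x = -2 (x = -3 + (0 - 1*(-1)) = -3 + (0 + 1) = -3 + 1 = -2)
A(q) = -2 + 2*q² (A(q) = (q² + q²) - 2 = 2*q² - 2 = -2 + 2*q²)
R = I*√2 (R = √(-2 + 0) = √(-2) = I*√2 ≈ 1.4142*I)
A(-1) + R*13 = (-2 + 2*(-1)²) + (I*√2)*13 = (-2 + 2*1) + 13*I*√2 = (-2 + 2) + 13*I*√2 = 0 + 13*I*√2 = 13*I*√2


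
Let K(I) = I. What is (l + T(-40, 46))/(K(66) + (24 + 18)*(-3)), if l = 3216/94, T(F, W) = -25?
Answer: -433/2820 ≈ -0.15355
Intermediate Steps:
l = 1608/47 (l = 3216*(1/94) = 1608/47 ≈ 34.213)
(l + T(-40, 46))/(K(66) + (24 + 18)*(-3)) = (1608/47 - 25)/(66 + (24 + 18)*(-3)) = 433/(47*(66 + 42*(-3))) = 433/(47*(66 - 126)) = (433/47)/(-60) = (433/47)*(-1/60) = -433/2820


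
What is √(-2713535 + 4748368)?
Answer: √2034833 ≈ 1426.5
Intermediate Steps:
√(-2713535 + 4748368) = √2034833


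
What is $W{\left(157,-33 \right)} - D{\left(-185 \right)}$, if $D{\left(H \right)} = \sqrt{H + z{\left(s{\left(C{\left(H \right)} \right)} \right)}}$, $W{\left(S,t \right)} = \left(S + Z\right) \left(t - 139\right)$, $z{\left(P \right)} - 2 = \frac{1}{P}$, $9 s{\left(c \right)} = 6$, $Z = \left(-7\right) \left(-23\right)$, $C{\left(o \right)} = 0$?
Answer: $-54696 - \frac{11 i \sqrt{6}}{2} \approx -54696.0 - 13.472 i$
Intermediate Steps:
$Z = 161$
$s{\left(c \right)} = \frac{2}{3}$ ($s{\left(c \right)} = \frac{1}{9} \cdot 6 = \frac{2}{3}$)
$z{\left(P \right)} = 2 + \frac{1}{P}$
$W{\left(S,t \right)} = \left(-139 + t\right) \left(161 + S\right)$ ($W{\left(S,t \right)} = \left(S + 161\right) \left(t - 139\right) = \left(161 + S\right) \left(-139 + t\right) = \left(-139 + t\right) \left(161 + S\right)$)
$D{\left(H \right)} = \sqrt{\frac{7}{2} + H}$ ($D{\left(H \right)} = \sqrt{H + \left(2 + \frac{1}{\frac{2}{3}}\right)} = \sqrt{H + \left(2 + \frac{3}{2}\right)} = \sqrt{H + \frac{7}{2}} = \sqrt{\frac{7}{2} + H}$)
$W{\left(157,-33 \right)} - D{\left(-185 \right)} = \left(-22379 - 21823 + 161 \left(-33\right) + 157 \left(-33\right)\right) - \frac{\sqrt{14 + 4 \left(-185\right)}}{2} = \left(-22379 - 21823 - 5313 - 5181\right) - \frac{\sqrt{14 - 740}}{2} = -54696 - \frac{\sqrt{-726}}{2} = -54696 - \frac{11 i \sqrt{6}}{2}$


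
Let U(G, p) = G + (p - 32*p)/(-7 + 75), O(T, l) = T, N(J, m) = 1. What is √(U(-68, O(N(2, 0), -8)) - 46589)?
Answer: 3*I*√5992891/34 ≈ 216.0*I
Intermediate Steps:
U(G, p) = G - 31*p/68
√(U(-68, O(N(2, 0), -8)) - 46589) = √((-68 - 31/68*1) - 46589) = √((-68 - 31/68) - 46589) = √(-4655/68 - 46589) = √(-3172707/68) = 3*I*√5992891/34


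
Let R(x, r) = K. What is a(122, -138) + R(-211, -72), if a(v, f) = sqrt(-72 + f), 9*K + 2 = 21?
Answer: 19/9 + I*sqrt(210) ≈ 2.1111 + 14.491*I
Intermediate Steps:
K = 19/9 (K = -2/9 + (1/9)*21 = -2/9 + 7/3 = 19/9 ≈ 2.1111)
R(x, r) = 19/9
a(122, -138) + R(-211, -72) = sqrt(-72 - 138) + 19/9 = sqrt(-210) + 19/9 = I*sqrt(210) + 19/9 = 19/9 + I*sqrt(210)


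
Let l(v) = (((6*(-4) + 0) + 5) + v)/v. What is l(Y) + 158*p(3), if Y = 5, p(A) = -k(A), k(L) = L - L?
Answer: -14/5 ≈ -2.8000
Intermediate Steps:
k(L) = 0
p(A) = 0 (p(A) = -1*0 = 0)
l(v) = (-19 + v)/v (l(v) = (((-24 + 0) + 5) + v)/v = ((-24 + 5) + v)/v = (-19 + v)/v)
l(Y) + 158*p(3) = (-19 + 5)/5 + 158*0 = (⅕)*(-14) + 0 = -14/5 + 0 = -14/5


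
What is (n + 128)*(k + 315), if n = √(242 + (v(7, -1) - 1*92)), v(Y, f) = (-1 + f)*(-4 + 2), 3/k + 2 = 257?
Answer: 3427328/85 + 26776*√154/85 ≈ 44231.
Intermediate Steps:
k = 1/85 (k = 3/(-2 + 257) = 3/255 = 3*(1/255) = 1/85 ≈ 0.011765)
v(Y, f) = 2 - 2*f (v(Y, f) = (-1 + f)*(-2) = 2 - 2*f)
n = √154 (n = √(242 + ((2 - 2*(-1)) - 1*92)) = √(242 + ((2 + 2) - 92)) = √(242 + (4 - 92)) = √(242 - 88) = √154 ≈ 12.410)
(n + 128)*(k + 315) = (√154 + 128)*(1/85 + 315) = (128 + √154)*(26776/85) = 3427328/85 + 26776*√154/85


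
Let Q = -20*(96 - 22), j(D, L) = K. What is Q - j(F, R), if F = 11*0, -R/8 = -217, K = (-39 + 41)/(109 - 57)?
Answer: -38481/26 ≈ -1480.0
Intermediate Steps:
K = 1/26 (K = 2/52 = 2*(1/52) = 1/26 ≈ 0.038462)
R = 1736 (R = -8*(-217) = 1736)
F = 0
j(D, L) = 1/26
Q = -1480 (Q = -20*74 = -1480)
Q - j(F, R) = -1480 - 1*1/26 = -1480 - 1/26 = -38481/26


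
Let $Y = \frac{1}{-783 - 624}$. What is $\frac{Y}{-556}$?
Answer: $\frac{1}{782292} \approx 1.2783 \cdot 10^{-6}$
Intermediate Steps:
$Y = - \frac{1}{1407}$ ($Y = \frac{1}{-1407} = - \frac{1}{1407} \approx -0.00071073$)
$\frac{Y}{-556} = - \frac{1}{1407 \left(-556\right)} = \left(- \frac{1}{1407}\right) \left(- \frac{1}{556}\right) = \frac{1}{782292}$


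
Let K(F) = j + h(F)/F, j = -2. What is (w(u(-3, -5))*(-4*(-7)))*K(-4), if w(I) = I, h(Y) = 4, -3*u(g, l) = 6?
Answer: 168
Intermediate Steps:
u(g, l) = -2 (u(g, l) = -⅓*6 = -2)
K(F) = -2 + 4/F
(w(u(-3, -5))*(-4*(-7)))*K(-4) = (-(-8)*(-7))*(-2 + 4/(-4)) = (-2*28)*(-2 + 4*(-¼)) = -56*(-2 - 1) = -56*(-3) = 168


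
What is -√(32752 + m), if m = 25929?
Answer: -√58681 ≈ -242.24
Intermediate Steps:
-√(32752 + m) = -√(32752 + 25929) = -√58681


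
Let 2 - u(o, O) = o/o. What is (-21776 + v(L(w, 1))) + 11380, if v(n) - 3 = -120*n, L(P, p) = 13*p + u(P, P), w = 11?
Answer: -12073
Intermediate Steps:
u(o, O) = 1 (u(o, O) = 2 - o/o = 2 - 1*1 = 2 - 1 = 1)
L(P, p) = 1 + 13*p (L(P, p) = 13*p + 1 = 1 + 13*p)
v(n) = 3 - 120*n
(-21776 + v(L(w, 1))) + 11380 = (-21776 + (3 - 120*(1 + 13*1))) + 11380 = (-21776 + (3 - 120*(1 + 13))) + 11380 = (-21776 + (3 - 120*14)) + 11380 = (-21776 + (3 - 1680)) + 11380 = (-21776 - 1677) + 11380 = -23453 + 11380 = -12073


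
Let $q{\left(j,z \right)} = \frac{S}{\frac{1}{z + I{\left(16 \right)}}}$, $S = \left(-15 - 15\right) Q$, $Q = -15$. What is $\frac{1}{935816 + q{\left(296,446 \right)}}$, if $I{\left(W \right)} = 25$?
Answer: $\frac{1}{1147766} \approx 8.7126 \cdot 10^{-7}$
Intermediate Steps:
$S = 450$ ($S = \left(-15 - 15\right) \left(-15\right) = \left(-30\right) \left(-15\right) = 450$)
$q{\left(j,z \right)} = 11250 + 450 z$ ($q{\left(j,z \right)} = \frac{450}{\frac{1}{z + 25}} = \frac{450}{\frac{1}{25 + z}} = 450 \left(25 + z\right) = 11250 + 450 z$)
$\frac{1}{935816 + q{\left(296,446 \right)}} = \frac{1}{935816 + \left(11250 + 450 \cdot 446\right)} = \frac{1}{935816 + \left(11250 + 200700\right)} = \frac{1}{935816 + 211950} = \frac{1}{1147766}$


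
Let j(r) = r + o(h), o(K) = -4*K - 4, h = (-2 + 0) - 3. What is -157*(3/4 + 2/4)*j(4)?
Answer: -3925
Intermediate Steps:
h = -5 (h = -2 - 3 = -5)
o(K) = -4 - 4*K
j(r) = 16 + r (j(r) = r + (-4 - 4*(-5)) = r + (-4 + 20) = r + 16 = 16 + r)
-157*(3/4 + 2/4)*j(4) = -157*(3/4 + 2/4)*(16 + 4) = -157*(3*(1/4) + 2*(1/4))*20 = -157*(3/4 + 1/2)*20 = -785*20/4 = -157*25 = -3925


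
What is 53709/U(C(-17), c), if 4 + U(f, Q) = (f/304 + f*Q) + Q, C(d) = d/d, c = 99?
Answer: 5442512/19659 ≈ 276.85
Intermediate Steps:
C(d) = 1
U(f, Q) = -4 + Q + f/304 + Q*f (U(f, Q) = -4 + ((f/304 + f*Q) + Q) = -4 + ((f/304 + Q*f) + Q) = -4 + (Q + f/304 + Q*f) = -4 + Q + f/304 + Q*f)
53709/U(C(-17), c) = 53709/(-4 + 99 + (1/304)*1 + 99*1) = 53709/(-4 + 99 + 1/304 + 99) = 53709/(58977/304) = 53709*(304/58977) = 5442512/19659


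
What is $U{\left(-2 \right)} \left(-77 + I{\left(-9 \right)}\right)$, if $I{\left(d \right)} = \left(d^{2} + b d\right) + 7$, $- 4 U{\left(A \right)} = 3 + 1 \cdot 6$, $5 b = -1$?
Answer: $- \frac{144}{5} \approx -28.8$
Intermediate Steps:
$b = - \frac{1}{5}$ ($b = \frac{1}{5} \left(-1\right) = - \frac{1}{5} \approx -0.2$)
$U{\left(A \right)} = - \frac{9}{4}$ ($U{\left(A \right)} = - \frac{3 + 1 \cdot 6}{4} = - \frac{3 + 6}{4} = \left(- \frac{1}{4}\right) 9 = - \frac{9}{4}$)
$I{\left(d \right)} = 7 + d^{2} - \frac{d}{5}$ ($I{\left(d \right)} = \left(d^{2} - \frac{d}{5}\right) + 7 = 7 + d^{2} - \frac{d}{5}$)
$U{\left(-2 \right)} \left(-77 + I{\left(-9 \right)}\right) = - \frac{9 \left(-77 + \left(7 + \left(-9\right)^{2} - - \frac{9}{5}\right)\right)}{4} = - \frac{9 \left(-77 + \left(7 + 81 + \frac{9}{5}\right)\right)}{4} = - \frac{9 \left(-77 + \frac{449}{5}\right)}{4} = \left(- \frac{9}{4}\right) \frac{64}{5} = - \frac{144}{5}$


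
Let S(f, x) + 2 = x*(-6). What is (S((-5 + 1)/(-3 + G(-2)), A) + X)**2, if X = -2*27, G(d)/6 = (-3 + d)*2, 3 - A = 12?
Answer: 4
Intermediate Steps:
A = -9 (A = 3 - 1*12 = 3 - 12 = -9)
G(d) = -36 + 12*d (G(d) = 6*((-3 + d)*2) = 6*(-6 + 2*d) = -36 + 12*d)
S(f, x) = -2 - 6*x (S(f, x) = -2 + x*(-6) = -2 - 6*x)
X = -54
(S((-5 + 1)/(-3 + G(-2)), A) + X)**2 = ((-2 - 6*(-9)) - 54)**2 = ((-2 + 54) - 54)**2 = (52 - 54)**2 = (-2)**2 = 4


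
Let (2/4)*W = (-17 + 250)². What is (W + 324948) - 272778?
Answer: 160748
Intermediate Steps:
W = 108578 (W = 2*(-17 + 250)² = 2*233² = 2*54289 = 108578)
(W + 324948) - 272778 = (108578 + 324948) - 272778 = 433526 - 272778 = 160748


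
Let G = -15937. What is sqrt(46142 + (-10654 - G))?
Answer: 55*sqrt(17) ≈ 226.77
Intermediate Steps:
sqrt(46142 + (-10654 - G)) = sqrt(46142 + (-10654 - 1*(-15937))) = sqrt(46142 + (-10654 + 15937)) = sqrt(46142 + 5283) = sqrt(51425) = 55*sqrt(17)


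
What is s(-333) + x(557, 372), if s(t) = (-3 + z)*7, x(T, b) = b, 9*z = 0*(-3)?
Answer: 351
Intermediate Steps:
z = 0 (z = (0*(-3))/9 = (1/9)*0 = 0)
s(t) = -21 (s(t) = (-3 + 0)*7 = -3*7 = -21)
s(-333) + x(557, 372) = -21 + 372 = 351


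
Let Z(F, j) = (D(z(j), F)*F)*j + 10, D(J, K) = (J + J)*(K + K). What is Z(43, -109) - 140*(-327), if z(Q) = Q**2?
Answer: -9577988694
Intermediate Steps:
D(J, K) = 4*J*K (D(J, K) = (2*J)*(2*K) = 4*J*K)
Z(F, j) = 10 + 4*F**2*j**3 (Z(F, j) = ((4*j**2*F)*F)*j + 10 = ((4*F*j**2)*F)*j + 10 = (4*F**2*j**2)*j + 10 = 4*F**2*j**3 + 10 = 10 + 4*F**2*j**3)
Z(43, -109) - 140*(-327) = (10 + 4*43**2*(-109)**3) - 140*(-327) = (10 + 4*1849*(-1295029)) - 1*(-45780) = (10 - 9578034484) + 45780 = -9578034474 + 45780 = -9577988694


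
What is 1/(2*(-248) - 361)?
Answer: -1/857 ≈ -0.0011669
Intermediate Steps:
1/(2*(-248) - 361) = 1/(-496 - 361) = 1/(-857) = -1/857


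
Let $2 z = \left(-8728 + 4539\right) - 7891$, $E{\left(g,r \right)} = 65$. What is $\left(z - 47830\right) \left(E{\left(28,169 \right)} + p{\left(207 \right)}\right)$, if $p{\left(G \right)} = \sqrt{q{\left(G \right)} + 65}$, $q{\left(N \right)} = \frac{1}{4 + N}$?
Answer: $-3501550 - \frac{323220 \sqrt{80391}}{211} \approx -3.9359 \cdot 10^{6}$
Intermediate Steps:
$p{\left(G \right)} = \sqrt{65 + \frac{1}{4 + G}}$ ($p{\left(G \right)} = \sqrt{\frac{1}{4 + G} + 65} = \sqrt{65 + \frac{1}{4 + G}}$)
$z = -6040$ ($z = \frac{\left(-8728 + 4539\right) - 7891}{2} = \frac{-4189 - 7891}{2} = \frac{1}{2} \left(-12080\right) = -6040$)
$\left(z - 47830\right) \left(E{\left(28,169 \right)} + p{\left(207 \right)}\right) = \left(-6040 - 47830\right) \left(65 + \sqrt{\frac{261 + 65 \cdot 207}{4 + 207}}\right) = - 53870 \left(65 + \sqrt{\frac{261 + 13455}{211}}\right) = - 53870 \left(65 + \sqrt{\frac{1}{211} \cdot 13716}\right) = - 53870 \left(65 + \sqrt{\frac{13716}{211}}\right) = - 53870 \left(65 + \frac{6 \sqrt{80391}}{211}\right) = -3501550 - \frac{323220 \sqrt{80391}}{211}$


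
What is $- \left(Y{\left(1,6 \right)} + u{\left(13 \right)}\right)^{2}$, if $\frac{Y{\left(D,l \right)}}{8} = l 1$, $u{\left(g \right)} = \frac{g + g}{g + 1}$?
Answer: $- \frac{121801}{49} \approx -2485.7$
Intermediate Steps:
$u{\left(g \right)} = \frac{2 g}{1 + g}$
$Y{\left(D,l \right)} = 8 l$ ($Y{\left(D,l \right)} = 8 l 1 = 8 l$)
$- \left(Y{\left(1,6 \right)} + u{\left(13 \right)}\right)^{2} = - \left(8 \cdot 6 + 2 \cdot 13 \frac{1}{1 + 13}\right)^{2} = - \left(48 + 2 \cdot 13 \cdot \frac{1}{14}\right)^{2} = - \left(48 + \frac{13}{7}\right)^{2} = - \left(\frac{349}{7}\right)^{2} = \left(-1\right) \frac{121801}{49} = - \frac{121801}{49}$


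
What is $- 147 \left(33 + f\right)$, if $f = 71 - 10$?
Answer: $-13818$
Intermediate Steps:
$f = 61$ ($f = 71 - 10 = 61$)
$- 147 \left(33 + f\right) = - 147 \left(33 + 61\right) = \left(-147\right) 94 = -13818$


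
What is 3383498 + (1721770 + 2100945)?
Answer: 7206213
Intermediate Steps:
3383498 + (1721770 + 2100945) = 3383498 + 3822715 = 7206213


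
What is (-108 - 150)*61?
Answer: -15738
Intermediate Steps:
(-108 - 150)*61 = -258*61 = -15738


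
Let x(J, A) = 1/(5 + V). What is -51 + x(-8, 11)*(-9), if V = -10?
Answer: -246/5 ≈ -49.200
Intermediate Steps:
x(J, A) = -1/5 (x(J, A) = 1/(5 - 10) = 1/(-5) = -1/5)
-51 + x(-8, 11)*(-9) = -51 - 1/5*(-9) = -51 + 9/5 = -246/5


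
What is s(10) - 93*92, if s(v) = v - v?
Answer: -8556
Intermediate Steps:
s(v) = 0
s(10) - 93*92 = 0 - 93*92 = 0 - 8556 = -8556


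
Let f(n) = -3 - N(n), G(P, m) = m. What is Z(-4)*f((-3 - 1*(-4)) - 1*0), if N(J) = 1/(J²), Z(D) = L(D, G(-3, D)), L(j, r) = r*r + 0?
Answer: -64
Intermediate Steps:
L(j, r) = r² (L(j, r) = r² + 0 = r²)
Z(D) = D²
N(J) = J⁻²
f(n) = -3 - 1/n²
Z(-4)*f((-3 - 1*(-4)) - 1*0) = (-4)²*(-3 - 1/((-3 - 1*(-4)) - 1*0)²) = 16*(-3 - 1/((-3 + 4) + 0)²) = 16*(-3 - 1/(1 + 0)²) = 16*(-3 - 1/1²) = 16*(-3 - 1*1) = 16*(-3 - 1) = 16*(-4) = -64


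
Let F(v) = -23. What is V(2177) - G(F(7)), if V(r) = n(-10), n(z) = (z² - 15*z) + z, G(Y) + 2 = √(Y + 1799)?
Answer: 242 - 4*√111 ≈ 199.86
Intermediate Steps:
G(Y) = -2 + √(1799 + Y) (G(Y) = -2 + √(Y + 1799) = -2 + √(1799 + Y))
n(z) = z² - 14*z
V(r) = 240 (V(r) = -10*(-14 - 10) = -10*(-24) = 240)
V(2177) - G(F(7)) = 240 - (-2 + √(1799 - 23)) = 240 - (-2 + √1776) = 240 - (-2 + 4*√111) = 240 + (2 - 4*√111) = 242 - 4*√111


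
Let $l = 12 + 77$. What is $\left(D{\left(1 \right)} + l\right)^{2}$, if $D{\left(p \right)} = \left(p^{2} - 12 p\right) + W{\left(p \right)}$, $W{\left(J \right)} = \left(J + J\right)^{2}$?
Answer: $6724$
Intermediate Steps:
$W{\left(J \right)} = 4 J^{2}$ ($W{\left(J \right)} = \left(2 J\right)^{2} = 4 J^{2}$)
$D{\left(p \right)} = - 12 p + 5 p^{2}$ ($D{\left(p \right)} = \left(p^{2} - 12 p\right) + 4 p^{2} = - 12 p + 5 p^{2}$)
$l = 89$
$\left(D{\left(1 \right)} + l\right)^{2} = \left(1 \left(-12 + 5 \cdot 1\right) + 89\right)^{2} = \left(1 \left(-12 + 5\right) + 89\right)^{2} = \left(1 \left(-7\right) + 89\right)^{2} = \left(-7 + 89\right)^{2} = 82^{2} = 6724$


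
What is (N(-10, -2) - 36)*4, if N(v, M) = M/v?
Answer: -716/5 ≈ -143.20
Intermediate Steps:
(N(-10, -2) - 36)*4 = (-2/(-10) - 36)*4 = (-2*(-⅒) - 36)*4 = (⅕ - 36)*4 = -179/5*4 = -716/5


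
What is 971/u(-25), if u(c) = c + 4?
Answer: -971/21 ≈ -46.238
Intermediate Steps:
u(c) = 4 + c
971/u(-25) = 971/(4 - 25) = 971/(-21) = 971*(-1/21) = -971/21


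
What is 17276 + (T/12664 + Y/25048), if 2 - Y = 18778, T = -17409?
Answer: 684926169597/39650984 ≈ 17274.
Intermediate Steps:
Y = -18776 (Y = 2 - 1*18778 = 2 - 18778 = -18776)
17276 + (T/12664 + Y/25048) = 17276 + (-17409/12664 - 18776/25048) = 17276 + (-17409*1/12664 - 18776*1/25048) = 17276 + (-17409/12664 - 2347/3131) = 17276 - 84229987/39650984 = 684926169597/39650984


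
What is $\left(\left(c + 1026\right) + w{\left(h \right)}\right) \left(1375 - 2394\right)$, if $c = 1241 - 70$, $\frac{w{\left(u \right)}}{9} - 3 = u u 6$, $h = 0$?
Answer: $-2266256$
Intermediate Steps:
$w{\left(u \right)} = 27 + 54 u^{2}$ ($w{\left(u \right)} = 27 + 9 u u 6 = 27 + 9 u^{2} \cdot 6 = 27 + 9 \cdot 6 u^{2} = 27 + 54 u^{2}$)
$c = 1171$
$\left(\left(c + 1026\right) + w{\left(h \right)}\right) \left(1375 - 2394\right) = \left(\left(1171 + 1026\right) + \left(27 + 54 \cdot 0^{2}\right)\right) \left(1375 - 2394\right) = \left(2197 + \left(27 + 54 \cdot 0\right)\right) \left(-1019\right) = \left(2197 + \left(27 + 0\right)\right) \left(-1019\right) = \left(2197 + 27\right) \left(-1019\right) = 2224 \left(-1019\right) = -2266256$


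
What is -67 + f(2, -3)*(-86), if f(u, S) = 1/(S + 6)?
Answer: -287/3 ≈ -95.667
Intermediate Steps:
f(u, S) = 1/(6 + S)
-67 + f(2, -3)*(-86) = -67 - 86/(6 - 3) = -67 - 86/3 = -287/3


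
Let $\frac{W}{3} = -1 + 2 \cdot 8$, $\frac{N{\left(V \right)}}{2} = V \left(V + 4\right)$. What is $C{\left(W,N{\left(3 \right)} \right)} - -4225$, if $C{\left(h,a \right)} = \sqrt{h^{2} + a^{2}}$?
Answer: $4225 + 3 \sqrt{421} \approx 4286.6$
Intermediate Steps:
$N{\left(V \right)} = 2 V \left(4 + V\right)$ ($N{\left(V \right)} = 2 V \left(V + 4\right) = 2 V \left(4 + V\right)$)
$W = 45$ ($W = 3 \left(-1 + 2 \cdot 8\right) = 3 \left(-1 + 16\right) = 3 \cdot 15 = 45$)
$C{\left(h,a \right)} = \sqrt{a^{2} + h^{2}}$
$C{\left(W,N{\left(3 \right)} \right)} - -4225 = \sqrt{\left(2 \cdot 3 \left(4 + 3\right)\right)^{2} + 45^{2}} - -4225 = \sqrt{\left(2 \cdot 3 \cdot 7\right)^{2} + 2025} + 4225 = \sqrt{42^{2} + 2025} + 4225 = \sqrt{1764 + 2025} + 4225 = \sqrt{3789} + 4225 = 3 \sqrt{421} + 4225 = 4225 + 3 \sqrt{421}$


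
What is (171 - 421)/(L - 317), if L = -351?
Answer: 125/334 ≈ 0.37425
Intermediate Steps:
(171 - 421)/(L - 317) = (171 - 421)/(-351 - 317) = -250/(-668) = -250*(-1/668) = 125/334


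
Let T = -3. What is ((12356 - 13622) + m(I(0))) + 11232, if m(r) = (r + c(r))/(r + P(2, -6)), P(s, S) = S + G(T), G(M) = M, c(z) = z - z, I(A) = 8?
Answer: 9958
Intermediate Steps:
c(z) = 0
P(s, S) = -3 + S (P(s, S) = S - 3 = -3 + S)
m(r) = r/(-9 + r) (m(r) = (r + 0)/(r + (-3 - 6)) = r/(r - 9) = r/(-9 + r))
((12356 - 13622) + m(I(0))) + 11232 = ((12356 - 13622) + 8/(-9 + 8)) + 11232 = (-1266 + 8/(-1)) + 11232 = (-1266 + 8*(-1)) + 11232 = (-1266 - 8) + 11232 = -1274 + 11232 = 9958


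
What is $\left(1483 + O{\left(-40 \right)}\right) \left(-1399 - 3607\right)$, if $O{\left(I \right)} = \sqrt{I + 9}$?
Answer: $-7423898 - 5006 i \sqrt{31} \approx -7.4239 \cdot 10^{6} - 27872.0 i$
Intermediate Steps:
$O{\left(I \right)} = \sqrt{9 + I}$
$\left(1483 + O{\left(-40 \right)}\right) \left(-1399 - 3607\right) = \left(1483 + \sqrt{9 - 40}\right) \left(-1399 - 3607\right) = \left(1483 + \sqrt{-31}\right) \left(-5006\right) = \left(1483 + i \sqrt{31}\right) \left(-5006\right) = -7423898 - 5006 i \sqrt{31}$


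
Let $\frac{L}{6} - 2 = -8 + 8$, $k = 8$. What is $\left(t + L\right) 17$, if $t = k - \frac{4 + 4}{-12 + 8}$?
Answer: $374$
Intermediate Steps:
$L = 12$ ($L = 12 + 6 \left(-8 + 8\right) = 12 + 6 \cdot 0 = 12 + 0 = 12$)
$t = 10$ ($t = 8 - \frac{4 + 4}{-12 + 8} = 8 - \frac{8}{-4} = 8 - 8 \left(- \frac{1}{4}\right) = 8 - -2 = 8 + 2 = 10$)
$\left(t + L\right) 17 = \left(10 + 12\right) 17 = 22 \cdot 17 = 374$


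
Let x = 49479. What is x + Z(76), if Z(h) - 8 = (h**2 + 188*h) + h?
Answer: 69627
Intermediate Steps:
Z(h) = 8 + h**2 + 189*h (Z(h) = 8 + ((h**2 + 188*h) + h) = 8 + (h**2 + 189*h) = 8 + h**2 + 189*h)
x + Z(76) = 49479 + (8 + 76**2 + 189*76) = 49479 + (8 + 5776 + 14364) = 49479 + 20148 = 69627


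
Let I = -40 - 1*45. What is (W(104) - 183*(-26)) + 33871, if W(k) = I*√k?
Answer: 38629 - 170*√26 ≈ 37762.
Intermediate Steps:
I = -85 (I = -40 - 45 = -85)
W(k) = -85*√k
(W(104) - 183*(-26)) + 33871 = (-170*√26 - 183*(-26)) + 33871 = (-170*√26 + 4758) + 33871 = (4758 - 170*√26) + 33871 = 38629 - 170*√26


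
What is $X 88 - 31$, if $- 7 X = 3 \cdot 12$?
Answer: $- \frac{3385}{7} \approx -483.57$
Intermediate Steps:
$X = - \frac{36}{7}$ ($X = - \frac{3 \cdot 12}{7} = \left(- \frac{1}{7}\right) 36 = - \frac{36}{7} \approx -5.1429$)
$X 88 - 31 = \left(- \frac{36}{7}\right) 88 - 31 = - \frac{3168}{7} - 31 = - \frac{3385}{7}$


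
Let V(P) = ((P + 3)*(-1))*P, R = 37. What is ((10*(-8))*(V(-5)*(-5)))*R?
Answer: -148000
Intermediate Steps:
V(P) = P*(-3 - P) (V(P) = ((3 + P)*(-1))*P = (-3 - P)*P = P*(-3 - P))
((10*(-8))*(V(-5)*(-5)))*R = ((10*(-8))*(-1*(-5)*(3 - 5)*(-5)))*37 = -80*(-1*(-5)*(-2))*(-5)*37 = -(-800)*(-5)*37 = -80*50*37 = -4000*37 = -148000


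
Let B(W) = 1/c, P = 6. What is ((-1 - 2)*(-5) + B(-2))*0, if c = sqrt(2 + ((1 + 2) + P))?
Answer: 0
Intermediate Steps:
c = sqrt(11) (c = sqrt(2 + ((1 + 2) + 6)) = sqrt(2 + (3 + 6)) = sqrt(2 + 9) = sqrt(11) ≈ 3.3166)
B(W) = sqrt(11)/11 (B(W) = 1/(sqrt(11)) = sqrt(11)/11)
((-1 - 2)*(-5) + B(-2))*0 = ((-1 - 2)*(-5) + sqrt(11)/11)*0 = (-3*(-5) + sqrt(11)/11)*0 = (15 + sqrt(11)/11)*0 = 0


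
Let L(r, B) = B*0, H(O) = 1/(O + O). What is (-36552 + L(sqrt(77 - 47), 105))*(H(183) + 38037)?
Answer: -84810039956/61 ≈ -1.3903e+9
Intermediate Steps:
H(O) = 1/(2*O)
L(r, B) = 0
(-36552 + L(sqrt(77 - 47), 105))*(H(183) + 38037) = (-36552 + 0)*((1/2)/183 + 38037) = -36552*((1/2)*(1/183) + 38037) = -36552*(1/366 + 38037) = -36552*13921543/366 = -84810039956/61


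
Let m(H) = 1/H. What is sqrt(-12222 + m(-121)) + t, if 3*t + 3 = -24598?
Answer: -24601/3 + I*sqrt(1478863)/11 ≈ -8200.3 + 110.55*I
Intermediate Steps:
t = -24601/3 (t = -1 + (1/3)*(-24598) = -1 - 24598/3 = -24601/3 ≈ -8200.3)
sqrt(-12222 + m(-121)) + t = sqrt(-12222 + 1/(-121)) - 24601/3 = sqrt(-12222 - 1/121) - 24601/3 = sqrt(-1478863/121) - 24601/3 = I*sqrt(1478863)/11 - 24601/3 = -24601/3 + I*sqrt(1478863)/11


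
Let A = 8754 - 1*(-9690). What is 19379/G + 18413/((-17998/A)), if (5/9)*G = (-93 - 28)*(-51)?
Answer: -9429910497649/499795461 ≈ -18868.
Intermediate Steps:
A = 18444 (A = 8754 + 9690 = 18444)
G = 55539/5 (G = 9*((-93 - 28)*(-51))/5 = 9*(-121*(-51))/5 = (9/5)*6171 = 55539/5 ≈ 11108.)
19379/G + 18413/((-17998/A)) = 19379/(55539/5) + 18413/((-17998/18444)) = 19379*(5/55539) + 18413/((-17998*1/18444)) = 96895/55539 + 18413/(-8999/9222) = 96895/55539 + 18413*(-9222/8999) = 96895/55539 - 169804686/8999 = -9429910497649/499795461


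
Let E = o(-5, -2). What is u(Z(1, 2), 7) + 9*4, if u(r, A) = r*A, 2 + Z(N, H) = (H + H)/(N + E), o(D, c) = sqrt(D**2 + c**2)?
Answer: 21 + sqrt(29) ≈ 26.385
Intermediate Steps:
E = sqrt(29) (E = sqrt((-5)**2 + (-2)**2) = sqrt(25 + 4) = sqrt(29) ≈ 5.3852)
Z(N, H) = -2 + 2*H/(N + sqrt(29)) (Z(N, H) = -2 + (H + H)/(N + sqrt(29)) = -2 + (2*H)/(N + sqrt(29)) = -2 + 2*H/(N + sqrt(29)))
u(r, A) = A*r
u(Z(1, 2), 7) + 9*4 = 7*(2*(2 - 1*1 - sqrt(29))/(1 + sqrt(29))) + 9*4 = 7*(2*(2 - 1 - sqrt(29))/(1 + sqrt(29))) + 36 = 7*(2*(1 - sqrt(29))/(1 + sqrt(29))) + 36 = 14*(1 - sqrt(29))/(1 + sqrt(29)) + 36 = 36 + 14*(1 - sqrt(29))/(1 + sqrt(29))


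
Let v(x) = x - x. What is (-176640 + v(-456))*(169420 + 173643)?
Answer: -60598648320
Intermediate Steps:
v(x) = 0
(-176640 + v(-456))*(169420 + 173643) = (-176640 + 0)*(169420 + 173643) = -176640*343063 = -60598648320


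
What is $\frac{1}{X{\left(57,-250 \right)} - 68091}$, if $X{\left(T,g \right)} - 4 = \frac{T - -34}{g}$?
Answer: $- \frac{250}{17021841} \approx -1.4687 \cdot 10^{-5}$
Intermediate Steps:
$X{\left(T,g \right)} = 4 + \frac{34 + T}{g}$ ($X{\left(T,g \right)} = 4 + \frac{T - -34}{g} = 4 + \frac{T + 34}{g} = 4 + \frac{34 + T}{g}$)
$\frac{1}{X{\left(57,-250 \right)} - 68091} = \frac{1}{\frac{34 + 57 + 4 \left(-250\right)}{-250} - 68091} = \frac{1}{- \frac{34 + 57 - 1000}{250} - 68091} = \frac{1}{\left(- \frac{1}{250}\right) \left(-909\right) - 68091} = \frac{1}{\frac{909}{250} - 68091} = \frac{1}{- \frac{17021841}{250}} = - \frac{250}{17021841}$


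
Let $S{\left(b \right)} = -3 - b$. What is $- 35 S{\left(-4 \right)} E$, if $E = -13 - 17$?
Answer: $1050$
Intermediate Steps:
$E = -30$
$- 35 S{\left(-4 \right)} E = - 35 \left(-3 - -4\right) \left(-30\right) = - 35 \left(-3 + 4\right) \left(-30\right) = \left(-35\right) 1 \left(-30\right) = \left(-35\right) \left(-30\right) = 1050$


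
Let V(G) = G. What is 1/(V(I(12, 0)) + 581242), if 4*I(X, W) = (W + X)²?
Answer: 1/581278 ≈ 1.7203e-6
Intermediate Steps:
I(X, W) = (W + X)²/4
1/(V(I(12, 0)) + 581242) = 1/((0 + 12)²/4 + 581242) = 1/((¼)*12² + 581242) = 1/((¼)*144 + 581242) = 1/(36 + 581242) = 1/581278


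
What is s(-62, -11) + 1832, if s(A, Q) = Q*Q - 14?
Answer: 1939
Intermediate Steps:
s(A, Q) = -14 + Q**2 (s(A, Q) = Q**2 - 14 = -14 + Q**2)
s(-62, -11) + 1832 = (-14 + (-11)**2) + 1832 = (-14 + 121) + 1832 = 107 + 1832 = 1939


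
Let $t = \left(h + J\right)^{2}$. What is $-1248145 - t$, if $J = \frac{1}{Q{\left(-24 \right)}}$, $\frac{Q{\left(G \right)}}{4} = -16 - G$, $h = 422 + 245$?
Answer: $- \frac{1733709505}{1024} \approx -1.6931 \cdot 10^{6}$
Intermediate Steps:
$h = 667$
$Q{\left(G \right)} = -64 - 4 G$ ($Q{\left(G \right)} = 4 \left(-16 - G\right) = -64 - 4 G$)
$J = \frac{1}{32}$ ($J = \frac{1}{-64 - -96} = \frac{1}{-64 + 96} = \frac{1}{32} \approx 0.03125$)
$t = \frac{455609025}{1024}$ ($t = \left(667 + \frac{1}{32}\right)^{2} = \left(\frac{21345}{32}\right)^{2} = \frac{455609025}{1024} \approx 4.4493 \cdot 10^{5}$)
$-1248145 - t = -1248145 - \frac{455609025}{1024} = - \frac{1733709505}{1024}$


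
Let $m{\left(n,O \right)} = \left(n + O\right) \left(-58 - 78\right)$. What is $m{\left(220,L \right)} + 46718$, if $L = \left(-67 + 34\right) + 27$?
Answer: $17614$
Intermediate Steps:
$L = -6$ ($L = -33 + 27 = -6$)
$m{\left(n,O \right)} = - 136 O - 136 n$ ($m{\left(n,O \right)} = \left(O + n\right) \left(-136\right) = - 136 O - 136 n$)
$m{\left(220,L \right)} + 46718 = \left(\left(-136\right) \left(-6\right) - 29920\right) + 46718 = \left(816 - 29920\right) + 46718 = -29104 + 46718 = 17614$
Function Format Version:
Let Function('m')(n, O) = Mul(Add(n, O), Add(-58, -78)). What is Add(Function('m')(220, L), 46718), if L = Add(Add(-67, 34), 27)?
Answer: 17614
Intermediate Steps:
L = -6 (L = Add(-33, 27) = -6)
Function('m')(n, O) = Add(Mul(-136, O), Mul(-136, n)) (Function('m')(n, O) = Mul(Add(O, n), -136) = Add(Mul(-136, O), Mul(-136, n)))
Add(Function('m')(220, L), 46718) = Add(Add(Mul(-136, -6), Mul(-136, 220)), 46718) = Add(Add(816, -29920), 46718) = Add(-29104, 46718) = 17614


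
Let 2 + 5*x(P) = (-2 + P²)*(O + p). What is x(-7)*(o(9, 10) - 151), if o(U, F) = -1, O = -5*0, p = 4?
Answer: -28272/5 ≈ -5654.4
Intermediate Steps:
O = 0
x(P) = -2 + 4*P²/5 (x(P) = -⅖ + ((-2 + P²)*(0 + 4))/5 = -⅖ + ((-2 + P²)*4)/5 = -⅖ + (-8 + 4*P²)/5 = -⅖ + (-8/5 + 4*P²/5) = -2 + 4*P²/5)
x(-7)*(o(9, 10) - 151) = (-2 + (⅘)*(-7)²)*(-1 - 151) = (-2 + (⅘)*49)*(-152) = (-2 + 196/5)*(-152) = (186/5)*(-152) = -28272/5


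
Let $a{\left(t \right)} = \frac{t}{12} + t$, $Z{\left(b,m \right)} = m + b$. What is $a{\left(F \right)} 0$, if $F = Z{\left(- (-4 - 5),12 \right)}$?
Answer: $0$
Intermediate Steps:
$Z{\left(b,m \right)} = b + m$
$F = 21$ ($F = - (-4 - 5) + 12 = \left(-1\right) \left(-9\right) + 12 = 9 + 12 = 21$)
$a{\left(t \right)} = \frac{13 t}{12}$ ($a{\left(t \right)} = t \frac{1}{12} + t = \frac{t}{12} + t = \frac{13 t}{12}$)
$a{\left(F \right)} 0 = \frac{13}{12} \cdot 21 \cdot 0 = \frac{91}{4} \cdot 0 = 0$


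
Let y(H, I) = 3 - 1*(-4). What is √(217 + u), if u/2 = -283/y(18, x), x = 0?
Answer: √6671/7 ≈ 11.668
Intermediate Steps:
y(H, I) = 7 (y(H, I) = 3 + 4 = 7)
u = -566/7 (u = 2*(-283/7) = -566/7 ≈ -80.857)
√(217 + u) = √(217 - 566/7) = √(953/7) = √6671/7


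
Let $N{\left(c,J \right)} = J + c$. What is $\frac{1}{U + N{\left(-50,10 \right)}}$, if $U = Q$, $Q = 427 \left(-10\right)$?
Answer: $- \frac{1}{4310} \approx -0.00023202$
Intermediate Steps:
$Q = -4270$
$U = -4270$
$\frac{1}{U + N{\left(-50,10 \right)}} = \frac{1}{-4270 + \left(10 - 50\right)} = \frac{1}{-4270 - 40} = \frac{1}{-4310} = - \frac{1}{4310}$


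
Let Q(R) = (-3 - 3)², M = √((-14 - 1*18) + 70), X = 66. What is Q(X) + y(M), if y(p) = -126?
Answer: -90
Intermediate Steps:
M = √38 (M = √((-14 - 18) + 70) = √(-32 + 70) = √38 ≈ 6.1644)
Q(R) = 36 (Q(R) = (-6)² = 36)
Q(X) + y(M) = 36 - 126 = -90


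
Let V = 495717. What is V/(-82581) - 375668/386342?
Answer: -37089889387/5317418117 ≈ -6.9752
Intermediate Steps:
V/(-82581) - 375668/386342 = 495717/(-82581) - 375668/386342 = 495717*(-1/82581) - 375668*1/386342 = -165239/27527 - 187834/193171 = -37089889387/5317418117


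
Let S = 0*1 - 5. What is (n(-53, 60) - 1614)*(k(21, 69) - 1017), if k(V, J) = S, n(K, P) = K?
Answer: 1703674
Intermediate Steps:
S = -5 (S = 0 - 5 = -5)
k(V, J) = -5
(n(-53, 60) - 1614)*(k(21, 69) - 1017) = (-53 - 1614)*(-5 - 1017) = -1667*(-1022) = 1703674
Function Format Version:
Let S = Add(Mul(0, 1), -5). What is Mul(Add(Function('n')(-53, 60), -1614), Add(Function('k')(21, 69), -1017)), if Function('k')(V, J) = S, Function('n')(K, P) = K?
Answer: 1703674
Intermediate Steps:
S = -5 (S = Add(0, -5) = -5)
Function('k')(V, J) = -5
Mul(Add(Function('n')(-53, 60), -1614), Add(Function('k')(21, 69), -1017)) = Mul(Add(-53, -1614), Add(-5, -1017)) = Mul(-1667, -1022) = 1703674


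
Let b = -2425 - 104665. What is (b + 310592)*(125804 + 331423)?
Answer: 93046608954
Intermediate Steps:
b = -107090
(b + 310592)*(125804 + 331423) = (-107090 + 310592)*(125804 + 331423) = 203502*457227 = 93046608954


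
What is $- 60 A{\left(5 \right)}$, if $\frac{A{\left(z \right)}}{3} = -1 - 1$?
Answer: $360$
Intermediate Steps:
$A{\left(z \right)} = -6$ ($A{\left(z \right)} = 3 \left(-1 - 1\right) = 3 \left(-2\right) = -6$)
$- 60 A{\left(5 \right)} = \left(-60\right) \left(-6\right) = 360$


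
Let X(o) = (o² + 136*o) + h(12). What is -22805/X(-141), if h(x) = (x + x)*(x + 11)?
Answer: -22805/1257 ≈ -18.142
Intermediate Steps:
h(x) = 2*x*(11 + x) (h(x) = (2*x)*(11 + x) = 2*x*(11 + x))
X(o) = 552 + o² + 136*o (X(o) = (o² + 136*o) + 2*12*(11 + 12) = (o² + 136*o) + 2*12*23 = (o² + 136*o) + 552 = 552 + o² + 136*o)
-22805/X(-141) = -22805/(552 + (-141)² + 136*(-141)) = -22805/(552 + 19881 - 19176) = -22805/1257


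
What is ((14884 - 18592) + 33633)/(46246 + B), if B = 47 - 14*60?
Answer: 9975/15151 ≈ 0.65837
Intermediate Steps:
B = -793 (B = 47 - 840 = -793)
((14884 - 18592) + 33633)/(46246 + B) = ((14884 - 18592) + 33633)/(46246 - 793) = (-3708 + 33633)/45453 = 29925*(1/45453) = 9975/15151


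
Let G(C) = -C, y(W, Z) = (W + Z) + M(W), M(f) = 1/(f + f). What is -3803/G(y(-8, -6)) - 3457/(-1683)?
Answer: -11292151/42075 ≈ -268.38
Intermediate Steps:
M(f) = 1/(2*f)
y(W, Z) = W + Z + 1/(2*W) (y(W, Z) = (W + Z) + 1/(2*W) = W + Z + 1/(2*W))
-3803/G(y(-8, -6)) - 3457/(-1683) = -3803*(-1/(-8 - 6 + (1/2)/(-8))) - 3457/(-1683) = -3803*(-1/(-8 - 6 + (1/2)*(-1/8))) - 3457*(-1/1683) = -3803*(-1/(-8 - 6 - 1/16)) + 3457/1683 = -3803/((-1*(-225/16))) + 3457/1683 = -3803/225/16 + 3457/1683 = -3803*16/225 + 3457/1683 = -60848/225 + 3457/1683 = -11292151/42075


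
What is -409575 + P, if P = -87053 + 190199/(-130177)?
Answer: -64649733355/130177 ≈ -4.9663e+5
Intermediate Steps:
P = -11332488580/130177 (P = -87053 + 190199*(-1/130177) = -87053 - 190199/130177 = -11332488580/130177 ≈ -87055.)
-409575 + P = -409575 - 11332488580/130177 = -64649733355/130177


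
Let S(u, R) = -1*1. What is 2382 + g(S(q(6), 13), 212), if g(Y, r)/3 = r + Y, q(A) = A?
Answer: 3015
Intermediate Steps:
S(u, R) = -1
g(Y, r) = 3*Y + 3*r (g(Y, r) = 3*(r + Y) = 3*(Y + r) = 3*Y + 3*r)
2382 + g(S(q(6), 13), 212) = 2382 + (3*(-1) + 3*212) = 2382 + (-3 + 636) = 2382 + 633 = 3015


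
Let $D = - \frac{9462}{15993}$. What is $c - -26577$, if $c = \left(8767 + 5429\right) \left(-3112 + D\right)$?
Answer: $- \frac{78471918103}{1777} \approx -4.416 \cdot 10^{7}$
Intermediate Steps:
$D = - \frac{3154}{5331}$ ($D = \left(-9462\right) \frac{1}{15993} = - \frac{3154}{5331} \approx -0.59163$)
$c = - \frac{78519145432}{1777}$ ($c = \left(8767 + 5429\right) \left(-3112 - \frac{3154}{5331}\right) = 14196 \left(- \frac{16593226}{5331}\right) = - \frac{78519145432}{1777} \approx -4.4186 \cdot 10^{7}$)
$c - -26577 = - \frac{78519145432}{1777} - -26577 = - \frac{78519145432}{1777} + 26577 = - \frac{78471918103}{1777}$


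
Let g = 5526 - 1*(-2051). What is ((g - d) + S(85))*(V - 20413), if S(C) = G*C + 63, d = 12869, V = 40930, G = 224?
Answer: 283360287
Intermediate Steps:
g = 7577 (g = 5526 + 2051 = 7577)
S(C) = 63 + 224*C (S(C) = 224*C + 63 = 63 + 224*C)
((g - d) + S(85))*(V - 20413) = ((7577 - 1*12869) + (63 + 224*85))*(40930 - 20413) = ((7577 - 12869) + (63 + 19040))*20517 = (-5292 + 19103)*20517 = 13811*20517 = 283360287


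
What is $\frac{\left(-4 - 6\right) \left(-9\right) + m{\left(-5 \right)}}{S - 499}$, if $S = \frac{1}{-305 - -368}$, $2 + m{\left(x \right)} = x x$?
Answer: $- \frac{7119}{31436} \approx -0.22646$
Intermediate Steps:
$m{\left(x \right)} = -2 + x^{2}$ ($m{\left(x \right)} = -2 + x x = -2 + x^{2}$)
$S = \frac{1}{63}$ ($S = \frac{1}{-305 + 368} = \frac{1}{63} \approx 0.015873$)
$\frac{\left(-4 - 6\right) \left(-9\right) + m{\left(-5 \right)}}{S - 499} = \frac{\left(-4 - 6\right) \left(-9\right) - \left(2 - \left(-5\right)^{2}\right)}{\frac{1}{63} - 499} = \frac{\left(-10\right) \left(-9\right) + \left(-2 + 25\right)}{- \frac{31436}{63}} = \left(90 + 23\right) \left(- \frac{63}{31436}\right) = 113 \left(- \frac{63}{31436}\right) = - \frac{7119}{31436}$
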